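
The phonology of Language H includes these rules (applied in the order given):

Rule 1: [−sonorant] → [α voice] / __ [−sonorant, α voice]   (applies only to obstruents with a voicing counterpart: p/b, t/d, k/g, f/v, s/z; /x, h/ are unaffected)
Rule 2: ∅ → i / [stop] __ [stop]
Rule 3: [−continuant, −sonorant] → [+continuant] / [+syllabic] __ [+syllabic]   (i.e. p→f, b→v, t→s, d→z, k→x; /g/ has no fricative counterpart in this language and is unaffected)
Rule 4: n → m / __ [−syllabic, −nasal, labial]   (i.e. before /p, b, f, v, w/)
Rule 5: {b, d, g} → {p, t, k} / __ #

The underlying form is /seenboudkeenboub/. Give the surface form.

seembousixeemboup

Rule 1 (regressive voicing assimilation): /d/ precedes the voiceless obstruent /k/, so it devoices to [t] by assimilation. /seenboudkeenboub/ → seenboutkeenboub.
Rule 2 (stop-cluster i-epenthesis): /t/ and /k/ form a stop–stop cluster, so [i] is inserted between them. /seenboutkeenboub/ → seenboutikeenboub.
Rule 3 (intervocalic spirantization): /t/ is a stop between vowels /u/ and /i/, so it spirantizes to the fricative [s]. /k/ is a stop between vowels /i/ and /e/, so it spirantizes to the fricative [x]. /seenboutikeenboub/ → seenbousixeenboub.
Rule 4 (nasal place assimilation): /n/ precedes the labial consonant /b/, so it assimilates in place to [m]. /n/ precedes the labial consonant /b/, so it assimilates in place to [m]. /seenbousixeenboub/ → seembousixeemboub.
Rule 5 (final devoicing): /b/ is a voiced stop in word-final position, so it devoices to [p]. /seembousixeemboub/ → seembousixeemboup.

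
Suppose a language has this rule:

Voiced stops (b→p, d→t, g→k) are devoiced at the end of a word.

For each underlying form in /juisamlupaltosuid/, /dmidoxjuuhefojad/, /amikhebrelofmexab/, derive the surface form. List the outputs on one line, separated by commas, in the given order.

/juisamlupaltosuid/: /d/ is a voiced stop in word-final position, so it devoices to [t]. → [juisamlupaltosuit].
/dmidoxjuuhefojad/: /d/ is a voiced stop in word-final position, so it devoices to [t]. → [dmidoxjuuhefojat].
/amikhebrelofmexab/: /b/ is a voiced stop in word-final position, so it devoices to [p]. → [amikhebrelofmexap].

juisamlupaltosuit, dmidoxjuuhefojat, amikhebrelofmexap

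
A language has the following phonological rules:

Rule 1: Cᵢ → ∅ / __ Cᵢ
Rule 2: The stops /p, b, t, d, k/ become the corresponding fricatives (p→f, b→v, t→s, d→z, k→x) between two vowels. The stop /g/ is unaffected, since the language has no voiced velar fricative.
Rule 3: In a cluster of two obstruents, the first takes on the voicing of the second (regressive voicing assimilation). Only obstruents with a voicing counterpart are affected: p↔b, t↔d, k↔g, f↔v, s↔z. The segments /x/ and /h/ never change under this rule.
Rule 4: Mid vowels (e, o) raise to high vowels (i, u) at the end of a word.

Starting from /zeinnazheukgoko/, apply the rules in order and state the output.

zeinasheuggoxu

Rule 1 (degemination): /nn/ is a geminate; the first /n/ deletes. /zeinnazheukgoko/ → zeinazheukgoko.
Rule 2 (intervocalic spirantization): /k/ is a stop between vowels /o/ and /o/, so it spirantizes to the fricative [x]. /zeinazheukgoko/ → zeinazheukgoxo.
Rule 3 (regressive voicing assimilation): /z/ precedes the voiceless obstruent /h/, so it devoices to [s] by assimilation. /k/ precedes the voiced obstruent /g/, so it voices to [g] by assimilation. /zeinazheukgoxo/ → zeinasheuggoxo.
Rule 4 (final vowel raising): /o/ is a mid vowel in word-final position, so it raises to [u]. /zeinasheuggoxo/ → zeinasheuggoxu.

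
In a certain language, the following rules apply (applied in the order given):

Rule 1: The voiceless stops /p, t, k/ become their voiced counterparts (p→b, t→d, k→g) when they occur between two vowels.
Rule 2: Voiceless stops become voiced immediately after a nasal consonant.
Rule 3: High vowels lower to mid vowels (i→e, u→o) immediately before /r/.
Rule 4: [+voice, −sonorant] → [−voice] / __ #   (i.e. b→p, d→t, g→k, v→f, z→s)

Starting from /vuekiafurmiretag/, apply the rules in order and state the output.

Rule 1 (intervocalic voicing): /k/ is a voiceless stop between vowels /e/ and /i/, so it voices to [g]. /t/ is a voiceless stop between vowels /e/ and /a/, so it voices to [d]. /vuekiafurmiretag/ → vuegiafurmiredag.
Rule 2 (post-nasal voicing): no segment meets the environment; /vuegiafurmiredag/ is unchanged.
Rule 3 (pre-rhotic lowering): /u/ is a high vowel immediately before /r/, so it lowers to [o]. /i/ is a high vowel immediately before /r/, so it lowers to [e]. /vuegiafurmiredag/ → vuegiaformeredag.
Rule 4 (final devoicing): /g/ is a voiced obstruent in word-final position, so it devoices to [k]. /vuegiaformeredag/ → vuegiaformeredak.

vuegiaformeredak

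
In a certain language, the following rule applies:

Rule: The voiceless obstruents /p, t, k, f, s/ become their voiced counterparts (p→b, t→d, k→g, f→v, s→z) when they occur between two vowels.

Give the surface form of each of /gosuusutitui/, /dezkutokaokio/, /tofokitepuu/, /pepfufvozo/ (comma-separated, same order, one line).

gozuuzudidui, dezkudogaogio, tovogidebuu, pepfufvozo

/gosuusutitui/: /s/ is a voiceless obstruent between vowels /o/ and /u/, so it voices to [z]. /s/ is a voiceless obstruent between vowels /u/ and /u/, so it voices to [z]. /t/ is a voiceless obstruent between vowels /u/ and /i/, so it voices to [d]. /t/ is a voiceless obstruent between vowels /i/ and /u/, so it voices to [d]. → [gozuuzudidui].
/dezkutokaokio/: /t/ is a voiceless obstruent between vowels /u/ and /o/, so it voices to [d]. /k/ is a voiceless obstruent between vowels /o/ and /a/, so it voices to [g]. /k/ is a voiceless obstruent between vowels /o/ and /i/, so it voices to [g]. → [dezkudogaogio].
/tofokitepuu/: /f/ is a voiceless obstruent between vowels /o/ and /o/, so it voices to [v]. /k/ is a voiceless obstruent between vowels /o/ and /i/, so it voices to [g]. /t/ is a voiceless obstruent between vowels /i/ and /e/, so it voices to [d]. /p/ is a voiceless obstruent between vowels /e/ and /u/, so it voices to [b]. → [tovogidebuu].
/pepfufvozo/: the rule's environment is not met; surfaces unchanged as [pepfufvozo].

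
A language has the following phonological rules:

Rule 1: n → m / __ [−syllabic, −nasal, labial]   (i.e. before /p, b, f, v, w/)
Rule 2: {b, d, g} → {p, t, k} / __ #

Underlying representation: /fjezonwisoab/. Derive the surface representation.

Rule 1 (nasal place assimilation): /n/ precedes the labial consonant /w/, so it assimilates in place to [m]. /fjezonwisoab/ → fjezomwisoab.
Rule 2 (final devoicing): /b/ is a voiced stop in word-final position, so it devoices to [p]. /fjezomwisoab/ → fjezomwisoap.

fjezomwisoap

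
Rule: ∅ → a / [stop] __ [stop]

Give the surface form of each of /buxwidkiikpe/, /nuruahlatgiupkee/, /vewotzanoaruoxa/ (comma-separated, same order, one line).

/buxwidkiikpe/: /d/ and /k/ form a stop–stop cluster, so [a] is inserted between them. /k/ and /p/ form a stop–stop cluster, so [a] is inserted between them. → [buxwidakiikape].
/nuruahlatgiupkee/: /t/ and /g/ form a stop–stop cluster, so [a] is inserted between them. /p/ and /k/ form a stop–stop cluster, so [a] is inserted between them. → [nuruahlatagiupakee].
/vewotzanoaruoxa/: the rule's environment is not met; surfaces unchanged as [vewotzanoaruoxa].

buxwidakiikape, nuruahlatagiupakee, vewotzanoaruoxa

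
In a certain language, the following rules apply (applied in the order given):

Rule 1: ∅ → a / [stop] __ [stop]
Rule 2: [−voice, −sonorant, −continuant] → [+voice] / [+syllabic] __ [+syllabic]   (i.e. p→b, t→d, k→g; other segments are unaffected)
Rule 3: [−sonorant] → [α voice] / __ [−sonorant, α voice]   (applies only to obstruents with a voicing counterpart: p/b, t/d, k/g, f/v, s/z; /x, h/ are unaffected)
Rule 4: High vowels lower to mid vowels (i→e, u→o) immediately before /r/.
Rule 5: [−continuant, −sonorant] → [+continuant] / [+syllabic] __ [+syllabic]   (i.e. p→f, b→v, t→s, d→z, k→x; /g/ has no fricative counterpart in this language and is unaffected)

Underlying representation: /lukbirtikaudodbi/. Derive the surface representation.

lugavertigauzozavi

Rule 1 (stop-cluster a-epenthesis): /k/ and /b/ form a stop–stop cluster, so [a] is inserted between them. /d/ and /b/ form a stop–stop cluster, so [a] is inserted between them. /lukbirtikaudodbi/ → lukabirtikaudodabi.
Rule 2 (intervocalic voicing): /k/ is a voiceless stop between vowels /u/ and /a/, so it voices to [g]. /k/ is a voiceless stop between vowels /i/ and /a/, so it voices to [g]. /lukabirtikaudodabi/ → lugabirtigaudodabi.
Rule 3 (regressive voicing assimilation): no segment meets the environment; /lugabirtigaudodabi/ is unchanged.
Rule 4 (pre-rhotic lowering): /i/ is a high vowel immediately before /r/, so it lowers to [e]. /lugabirtigaudodabi/ → lugabertigaudodabi.
Rule 5 (intervocalic spirantization): /b/ is a stop between vowels /a/ and /e/, so it spirantizes to the fricative [v]. /d/ is a stop between vowels /u/ and /o/, so it spirantizes to the fricative [z]. /d/ is a stop between vowels /o/ and /a/, so it spirantizes to the fricative [z]. /b/ is a stop between vowels /a/ and /i/, so it spirantizes to the fricative [v]. /lugabertigaudodabi/ → lugavertigauzozavi.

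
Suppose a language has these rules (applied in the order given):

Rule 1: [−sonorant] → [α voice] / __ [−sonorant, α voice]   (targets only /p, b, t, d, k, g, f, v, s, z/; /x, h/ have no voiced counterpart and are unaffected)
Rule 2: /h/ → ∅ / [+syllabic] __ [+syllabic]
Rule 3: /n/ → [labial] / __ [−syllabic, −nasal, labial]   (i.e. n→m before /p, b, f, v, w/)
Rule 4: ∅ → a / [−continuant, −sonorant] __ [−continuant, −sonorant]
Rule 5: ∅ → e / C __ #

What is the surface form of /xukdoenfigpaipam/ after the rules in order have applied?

Rule 1 (regressive voicing assimilation): /k/ precedes the voiced obstruent /d/, so it voices to [g] by assimilation. /g/ precedes the voiceless obstruent /p/, so it devoices to [k] by assimilation. /xukdoenfigpaipam/ → xugdoenfikpaipam.
Rule 2 (intervocalic h-deletion): no segment meets the environment; /xugdoenfikpaipam/ is unchanged.
Rule 3 (nasal place assimilation): /n/ precedes the labial consonant /f/, so it assimilates in place to [m]. /xugdoenfikpaipam/ → xugdoemfikpaipam.
Rule 4 (stop-cluster a-epenthesis): /g/ and /d/ form a stop–stop cluster, so [a] is inserted between them. /k/ and /p/ form a stop–stop cluster, so [a] is inserted between them. /xugdoemfikpaipam/ → xugadoemfikapaipam.
Rule 5 (final e-epenthesis): the form ends in the consonant /m/, so [e] is inserted word-finally. /xugadoemfikapaipam/ → xugadoemfikapaipame.

xugadoemfikapaipame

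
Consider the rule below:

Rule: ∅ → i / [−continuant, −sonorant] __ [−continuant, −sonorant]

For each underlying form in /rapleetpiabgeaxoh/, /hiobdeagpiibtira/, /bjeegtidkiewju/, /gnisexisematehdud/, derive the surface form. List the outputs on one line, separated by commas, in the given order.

rapleetipiabigeaxoh, hiobideagipiibitira, bjeegitidikiewju, gnisexisematehdud

/rapleetpiabgeaxoh/: /t/ and /p/ form a stop–stop cluster, so [i] is inserted between them. /b/ and /g/ form a stop–stop cluster, so [i] is inserted between them. → [rapleetipiabigeaxoh].
/hiobdeagpiibtira/: /b/ and /d/ form a stop–stop cluster, so [i] is inserted between them. /g/ and /p/ form a stop–stop cluster, so [i] is inserted between them. /b/ and /t/ form a stop–stop cluster, so [i] is inserted between them. → [hiobideagipiibitira].
/bjeegtidkiewju/: /g/ and /t/ form a stop–stop cluster, so [i] is inserted between them. /d/ and /k/ form a stop–stop cluster, so [i] is inserted between them. → [bjeegitidikiewju].
/gnisexisematehdud/: the rule's environment is not met; surfaces unchanged as [gnisexisematehdud].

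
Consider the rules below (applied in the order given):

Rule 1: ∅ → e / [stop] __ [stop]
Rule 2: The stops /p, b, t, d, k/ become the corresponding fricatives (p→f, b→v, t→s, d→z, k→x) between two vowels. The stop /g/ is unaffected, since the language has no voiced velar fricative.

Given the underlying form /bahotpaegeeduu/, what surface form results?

Rule 1 (stop-cluster e-epenthesis): /t/ and /p/ form a stop–stop cluster, so [e] is inserted between them. /bahotpaegeeduu/ → bahotepaegeeduu.
Rule 2 (intervocalic spirantization): /t/ is a stop between vowels /o/ and /e/, so it spirantizes to the fricative [s]. /p/ is a stop between vowels /e/ and /a/, so it spirantizes to the fricative [f]. /d/ is a stop between vowels /e/ and /u/, so it spirantizes to the fricative [z]. /bahotepaegeeduu/ → bahosefaegeezuu.

bahosefaegeezuu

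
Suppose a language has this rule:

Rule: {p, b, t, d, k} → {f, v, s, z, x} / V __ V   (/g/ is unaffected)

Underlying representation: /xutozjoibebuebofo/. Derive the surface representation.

/t/ is a stop between vowels /u/ and /o/, so it spirantizes to the fricative [s].
/b/ is a stop between vowels /i/ and /e/, so it spirantizes to the fricative [v].
/b/ is a stop between vowels /e/ and /u/, so it spirantizes to the fricative [v].
/b/ is a stop between vowels /e/ and /o/, so it spirantizes to the fricative [v].
Surface form: [xusozjoivevuevofo].

xusozjoivevuevofo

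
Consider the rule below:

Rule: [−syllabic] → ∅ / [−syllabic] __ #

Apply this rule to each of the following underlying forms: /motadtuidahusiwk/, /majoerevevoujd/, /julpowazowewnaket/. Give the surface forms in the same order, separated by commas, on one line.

/motadtuidahusiwk/: /k/ is the second consonant of a word-final cluster /wk/, so it deletes. → [motadtuidahusiw].
/majoerevevoujd/: /d/ is the second consonant of a word-final cluster /jd/, so it deletes. → [majoerevevouj].
/julpowazowewnaket/: the rule's environment is not met; surfaces unchanged as [julpowazowewnaket].

motadtuidahusiw, majoerevevouj, julpowazowewnaket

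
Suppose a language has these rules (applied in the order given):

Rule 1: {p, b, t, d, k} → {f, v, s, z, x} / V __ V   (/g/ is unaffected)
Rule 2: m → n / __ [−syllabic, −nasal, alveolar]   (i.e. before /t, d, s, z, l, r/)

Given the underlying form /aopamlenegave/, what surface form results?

aofanlenegave

Rule 1 (intervocalic spirantization): /p/ is a stop between vowels /o/ and /a/, so it spirantizes to the fricative [f]. /aopamlenegave/ → aofamlenegave.
Rule 2 (nasal place assimilation): /m/ precedes the alveolar consonant /l/, so it assimilates in place to [n]. /aofamlenegave/ → aofanlenegave.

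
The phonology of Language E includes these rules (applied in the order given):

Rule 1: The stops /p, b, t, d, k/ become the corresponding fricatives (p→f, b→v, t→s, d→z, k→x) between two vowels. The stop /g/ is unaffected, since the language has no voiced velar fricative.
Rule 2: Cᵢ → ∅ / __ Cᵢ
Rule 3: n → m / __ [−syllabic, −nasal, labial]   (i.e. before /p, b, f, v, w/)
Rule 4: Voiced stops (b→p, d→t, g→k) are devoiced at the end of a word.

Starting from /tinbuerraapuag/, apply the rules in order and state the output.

Rule 1 (intervocalic spirantization): /p/ is a stop between vowels /a/ and /u/, so it spirantizes to the fricative [f]. /tinbuerraapuag/ → tinbuerraafuag.
Rule 2 (degemination): /rr/ is a geminate; the first /r/ deletes. /tinbuerraafuag/ → tinbueraafuag.
Rule 3 (nasal place assimilation): /n/ precedes the labial consonant /b/, so it assimilates in place to [m]. /tinbueraafuag/ → timbueraafuag.
Rule 4 (final devoicing): /g/ is a voiced stop in word-final position, so it devoices to [k]. /timbueraafuag/ → timbueraafuak.

timbueraafuak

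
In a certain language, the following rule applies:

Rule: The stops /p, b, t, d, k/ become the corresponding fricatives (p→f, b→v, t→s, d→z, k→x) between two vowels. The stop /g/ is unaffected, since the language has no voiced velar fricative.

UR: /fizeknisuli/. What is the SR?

No segment of /fizeknisuli/ meets the structural description of the rule, so the form surfaces unchanged.

fizeknisuli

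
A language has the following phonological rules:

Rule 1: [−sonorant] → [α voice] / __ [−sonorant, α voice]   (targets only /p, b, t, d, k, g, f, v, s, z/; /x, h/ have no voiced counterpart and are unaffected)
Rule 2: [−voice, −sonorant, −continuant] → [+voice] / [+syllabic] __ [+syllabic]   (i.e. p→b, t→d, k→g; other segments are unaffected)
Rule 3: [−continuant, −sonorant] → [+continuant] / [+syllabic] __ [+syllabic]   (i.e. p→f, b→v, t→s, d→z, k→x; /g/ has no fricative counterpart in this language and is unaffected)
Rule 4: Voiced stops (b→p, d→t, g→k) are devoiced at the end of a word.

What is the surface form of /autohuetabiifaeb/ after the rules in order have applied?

Rule 1 (regressive voicing assimilation): no segment meets the environment; /autohuetabiifaeb/ is unchanged.
Rule 2 (intervocalic voicing): /t/ is a voiceless stop between vowels /u/ and /o/, so it voices to [d]. /t/ is a voiceless stop between vowels /e/ and /a/, so it voices to [d]. /autohuetabiifaeb/ → audohuedabiifaeb.
Rule 3 (intervocalic spirantization): /d/ is a stop between vowels /u/ and /o/, so it spirantizes to the fricative [z]. /d/ is a stop between vowels /e/ and /a/, so it spirantizes to the fricative [z]. /b/ is a stop between vowels /a/ and /i/, so it spirantizes to the fricative [v]. /audohuedabiifaeb/ → auzohuezaviifaeb.
Rule 4 (final devoicing): /b/ is a voiced stop in word-final position, so it devoices to [p]. /auzohuezaviifaeb/ → auzohuezaviifaep.

auzohuezaviifaep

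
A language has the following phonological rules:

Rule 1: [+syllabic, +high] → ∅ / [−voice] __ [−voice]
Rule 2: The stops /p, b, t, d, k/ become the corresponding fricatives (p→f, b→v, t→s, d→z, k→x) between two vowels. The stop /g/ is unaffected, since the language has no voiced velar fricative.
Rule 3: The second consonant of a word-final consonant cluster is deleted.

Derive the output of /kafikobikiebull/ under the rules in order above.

Rule 1 (high vowel syncope): /i/ is a high vowel flanked by voiceless consonants /f/ and /k/, so it deletes. /kafikobikiebull/ → kafkobikiebull.
Rule 2 (intervocalic spirantization): /b/ is a stop between vowels /o/ and /i/, so it spirantizes to the fricative [v]. /k/ is a stop between vowels /i/ and /i/, so it spirantizes to the fricative [x]. /b/ is a stop between vowels /e/ and /u/, so it spirantizes to the fricative [v]. /kafkobikiebull/ → kafkovixievull.
Rule 3 (final cluster simplification): /l/ is the second consonant of a word-final cluster /ll/, so it deletes. /kafkovixievull/ → kafkovixievul.

kafkovixievul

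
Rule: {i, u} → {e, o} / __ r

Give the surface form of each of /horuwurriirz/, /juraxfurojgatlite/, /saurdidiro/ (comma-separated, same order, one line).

horuworrierz, joraxforojgatlite, saordidero

/horuwurriirz/: /u/ is a high vowel immediately before /r/, so it lowers to [o]. /i/ is a high vowel immediately before /r/, so it lowers to [e]. → [horuworrierz].
/juraxfurojgatlite/: /u/ is a high vowel immediately before /r/, so it lowers to [o]. /u/ is a high vowel immediately before /r/, so it lowers to [o]. → [joraxforojgatlite].
/saurdidiro/: /u/ is a high vowel immediately before /r/, so it lowers to [o]. /i/ is a high vowel immediately before /r/, so it lowers to [e]. → [saordidero].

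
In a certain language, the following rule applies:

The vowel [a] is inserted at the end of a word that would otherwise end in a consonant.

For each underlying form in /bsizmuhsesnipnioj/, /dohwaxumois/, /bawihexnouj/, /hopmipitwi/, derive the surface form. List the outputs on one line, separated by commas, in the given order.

bsizmuhsesnipnioja, dohwaxumoisa, bawihexnouja, hopmipitwi

/bsizmuhsesnipnioj/: the form ends in the consonant /j/, so [a] is inserted word-finally. → [bsizmuhsesnipnioja].
/dohwaxumois/: the form ends in the consonant /s/, so [a] is inserted word-finally. → [dohwaxumoisa].
/bawihexnouj/: the form ends in the consonant /j/, so [a] is inserted word-finally. → [bawihexnouja].
/hopmipitwi/: the rule's environment is not met; surfaces unchanged as [hopmipitwi].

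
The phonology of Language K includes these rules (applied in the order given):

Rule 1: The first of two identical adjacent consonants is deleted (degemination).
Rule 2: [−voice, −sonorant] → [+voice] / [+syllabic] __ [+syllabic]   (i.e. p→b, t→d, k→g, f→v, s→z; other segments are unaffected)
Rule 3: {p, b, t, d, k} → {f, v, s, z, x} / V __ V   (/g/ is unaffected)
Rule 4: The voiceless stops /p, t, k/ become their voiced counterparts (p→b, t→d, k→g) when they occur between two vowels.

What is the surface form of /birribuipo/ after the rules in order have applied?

birivuivo

Rule 1 (degemination): /rr/ is a geminate; the first /r/ deletes. /birribuipo/ → biribuipo.
Rule 2 (intervocalic voicing): /p/ is a voiceless obstruent between vowels /i/ and /o/, so it voices to [b]. /biribuipo/ → biribuibo.
Rule 3 (intervocalic spirantization): /b/ is a stop between vowels /i/ and /u/, so it spirantizes to the fricative [v]. /b/ is a stop between vowels /i/ and /o/, so it spirantizes to the fricative [v]. /biribuibo/ → birivuivo.
Rule 4 (intervocalic voicing): no segment meets the environment; /birivuivo/ is unchanged.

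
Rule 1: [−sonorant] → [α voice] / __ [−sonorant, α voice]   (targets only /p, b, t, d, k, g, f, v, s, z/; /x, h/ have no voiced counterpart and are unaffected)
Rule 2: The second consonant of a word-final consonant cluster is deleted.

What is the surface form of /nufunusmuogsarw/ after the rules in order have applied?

nufunusmuoksar

Rule 1 (regressive voicing assimilation): /g/ precedes the voiceless obstruent /s/, so it devoices to [k] by assimilation. /nufunusmuogsarw/ → nufunusmuoksarw.
Rule 2 (final cluster simplification): /w/ is the second consonant of a word-final cluster /rw/, so it deletes. /nufunusmuoksarw/ → nufunusmuoksar.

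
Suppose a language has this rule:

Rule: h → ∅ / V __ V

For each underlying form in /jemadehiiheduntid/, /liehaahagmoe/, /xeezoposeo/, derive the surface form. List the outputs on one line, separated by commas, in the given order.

jemadeiieduntid, lieaaagmoe, xeezoposeo

/jemadehiiheduntid/: /h/ occurs between vowels /e/ and /i/, so it deletes. /h/ occurs between vowels /i/ and /e/, so it deletes. → [jemadeiieduntid].
/liehaahagmoe/: /h/ occurs between vowels /e/ and /a/, so it deletes. /h/ occurs between vowels /a/ and /a/, so it deletes. → [lieaaagmoe].
/xeezoposeo/: the rule's environment is not met; surfaces unchanged as [xeezoposeo].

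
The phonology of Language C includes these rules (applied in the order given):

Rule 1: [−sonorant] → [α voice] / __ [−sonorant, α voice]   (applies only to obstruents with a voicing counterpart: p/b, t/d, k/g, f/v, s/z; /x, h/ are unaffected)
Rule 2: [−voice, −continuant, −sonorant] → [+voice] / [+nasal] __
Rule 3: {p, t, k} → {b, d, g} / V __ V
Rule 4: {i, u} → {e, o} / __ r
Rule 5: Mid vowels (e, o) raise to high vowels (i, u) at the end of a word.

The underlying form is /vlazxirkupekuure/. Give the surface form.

vlasxerkubeguori

Rule 1 (regressive voicing assimilation): /z/ precedes the voiceless obstruent /x/, so it devoices to [s] by assimilation. /vlazxirkupekuure/ → vlasxirkupekuure.
Rule 2 (post-nasal voicing): no segment meets the environment; /vlasxirkupekuure/ is unchanged.
Rule 3 (intervocalic voicing): /p/ is a voiceless stop between vowels /u/ and /e/, so it voices to [b]. /k/ is a voiceless stop between vowels /e/ and /u/, so it voices to [g]. /vlasxirkupekuure/ → vlasxirkubeguure.
Rule 4 (pre-rhotic lowering): /i/ is a high vowel immediately before /r/, so it lowers to [e]. /u/ is a high vowel immediately before /r/, so it lowers to [o]. /vlasxirkubeguure/ → vlasxerkubeguore.
Rule 5 (final vowel raising): /e/ is a mid vowel in word-final position, so it raises to [i]. /vlasxerkubeguore/ → vlasxerkubeguori.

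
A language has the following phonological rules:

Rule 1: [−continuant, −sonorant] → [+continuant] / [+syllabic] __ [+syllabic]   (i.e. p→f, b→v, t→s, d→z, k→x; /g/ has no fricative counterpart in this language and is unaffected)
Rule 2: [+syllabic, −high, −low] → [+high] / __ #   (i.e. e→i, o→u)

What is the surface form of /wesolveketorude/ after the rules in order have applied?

wesolvexesoruzi

Rule 1 (intervocalic spirantization): /k/ is a stop between vowels /e/ and /e/, so it spirantizes to the fricative [x]. /t/ is a stop between vowels /e/ and /o/, so it spirantizes to the fricative [s]. /d/ is a stop between vowels /u/ and /e/, so it spirantizes to the fricative [z]. /wesolveketorude/ → wesolvexesoruze.
Rule 2 (final vowel raising): /e/ is a mid vowel in word-final position, so it raises to [i]. /wesolvexesoruze/ → wesolvexesoruzi.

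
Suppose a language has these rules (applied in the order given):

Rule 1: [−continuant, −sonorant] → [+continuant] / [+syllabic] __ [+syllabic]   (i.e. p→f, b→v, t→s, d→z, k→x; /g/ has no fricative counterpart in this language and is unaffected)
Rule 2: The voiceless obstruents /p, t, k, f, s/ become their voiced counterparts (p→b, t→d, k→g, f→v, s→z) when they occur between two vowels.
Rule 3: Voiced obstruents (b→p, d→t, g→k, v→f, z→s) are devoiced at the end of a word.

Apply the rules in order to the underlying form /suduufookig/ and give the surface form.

Rule 1 (intervocalic spirantization): /d/ is a stop between vowels /u/ and /u/, so it spirantizes to the fricative [z]. /k/ is a stop between vowels /o/ and /i/, so it spirantizes to the fricative [x]. /suduufookig/ → suzuufooxig.
Rule 2 (intervocalic voicing): /f/ is a voiceless obstruent between vowels /u/ and /o/, so it voices to [v]. /suzuufooxig/ → suzuuvooxig.
Rule 3 (final devoicing): /g/ is a voiced obstruent in word-final position, so it devoices to [k]. /suzuuvooxig/ → suzuuvooxik.

suzuuvooxik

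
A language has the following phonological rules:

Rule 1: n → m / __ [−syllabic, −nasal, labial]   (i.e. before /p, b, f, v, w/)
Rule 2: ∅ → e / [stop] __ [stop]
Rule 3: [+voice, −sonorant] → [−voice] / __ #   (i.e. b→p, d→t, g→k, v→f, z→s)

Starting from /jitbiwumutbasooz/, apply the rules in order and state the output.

jitebiwumutebasoos

Rule 1 (nasal place assimilation): no segment meets the environment; /jitbiwumutbasooz/ is unchanged.
Rule 2 (stop-cluster e-epenthesis): /t/ and /b/ form a stop–stop cluster, so [e] is inserted between them. /t/ and /b/ form a stop–stop cluster, so [e] is inserted between them. /jitbiwumutbasooz/ → jitebiwumutebasooz.
Rule 3 (final devoicing): /z/ is a voiced obstruent in word-final position, so it devoices to [s]. /jitebiwumutebasooz/ → jitebiwumutebasoos.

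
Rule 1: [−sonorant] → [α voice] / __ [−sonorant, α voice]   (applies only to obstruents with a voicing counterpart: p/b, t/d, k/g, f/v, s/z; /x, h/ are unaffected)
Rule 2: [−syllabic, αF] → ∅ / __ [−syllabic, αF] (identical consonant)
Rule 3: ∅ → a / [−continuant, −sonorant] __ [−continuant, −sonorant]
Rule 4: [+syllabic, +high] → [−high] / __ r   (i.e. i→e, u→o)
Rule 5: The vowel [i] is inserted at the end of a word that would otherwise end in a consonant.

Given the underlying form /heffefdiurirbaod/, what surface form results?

Rule 1 (regressive voicing assimilation): /f/ precedes the voiced obstruent /d/, so it voices to [v] by assimilation. /heffefdiurirbaod/ → heffevdiurirbaod.
Rule 2 (degemination): /ff/ is a geminate; the first /f/ deletes. /heffevdiurirbaod/ → hefevdiurirbaod.
Rule 3 (stop-cluster a-epenthesis): no segment meets the environment; /hefevdiurirbaod/ is unchanged.
Rule 4 (pre-rhotic lowering): /u/ is a high vowel immediately before /r/, so it lowers to [o]. /i/ is a high vowel immediately before /r/, so it lowers to [e]. /hefevdiurirbaod/ → hefevdiorerbaod.
Rule 5 (final i-epenthesis): the form ends in the consonant /d/, so [i] is inserted word-finally. /hefevdiorerbaod/ → hefevdiorerbaodi.

hefevdiorerbaodi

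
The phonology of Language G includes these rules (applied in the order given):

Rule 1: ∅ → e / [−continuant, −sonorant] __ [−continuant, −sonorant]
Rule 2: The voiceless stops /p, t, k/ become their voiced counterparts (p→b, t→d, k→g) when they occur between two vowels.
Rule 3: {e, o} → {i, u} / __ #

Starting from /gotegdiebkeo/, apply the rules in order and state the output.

Rule 1 (stop-cluster e-epenthesis): /g/ and /d/ form a stop–stop cluster, so [e] is inserted between them. /b/ and /k/ form a stop–stop cluster, so [e] is inserted between them. /gotegdiebkeo/ → gotegediebekeo.
Rule 2 (intervocalic voicing): /t/ is a voiceless stop between vowels /o/ and /e/, so it voices to [d]. /k/ is a voiceless stop between vowels /e/ and /e/, so it voices to [g]. /gotegediebekeo/ → godegediebegeo.
Rule 3 (final vowel raising): /o/ is a mid vowel in word-final position, so it raises to [u]. /godegediebegeo/ → godegediebegeu.

godegediebegeu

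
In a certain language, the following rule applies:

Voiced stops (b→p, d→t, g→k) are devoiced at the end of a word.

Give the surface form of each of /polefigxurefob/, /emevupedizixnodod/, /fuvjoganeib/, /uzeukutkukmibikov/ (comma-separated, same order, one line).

/polefigxurefob/: /b/ is a voiced stop in word-final position, so it devoices to [p]. → [polefigxurefop].
/emevupedizixnodod/: /d/ is a voiced stop in word-final position, so it devoices to [t]. → [emevupedizixnodot].
/fuvjoganeib/: /b/ is a voiced stop in word-final position, so it devoices to [p]. → [fuvjoganeip].
/uzeukutkukmibikov/: the rule's environment is not met; surfaces unchanged as [uzeukutkukmibikov].

polefigxurefop, emevupedizixnodot, fuvjoganeip, uzeukutkukmibikov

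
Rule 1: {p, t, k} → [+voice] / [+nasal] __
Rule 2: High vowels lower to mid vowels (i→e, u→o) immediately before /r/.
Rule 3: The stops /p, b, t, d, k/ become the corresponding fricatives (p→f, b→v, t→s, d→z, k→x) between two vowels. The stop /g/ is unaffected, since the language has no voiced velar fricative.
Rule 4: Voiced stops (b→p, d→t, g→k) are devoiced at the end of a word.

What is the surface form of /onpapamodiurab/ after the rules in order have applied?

Rule 1 (post-nasal voicing): /p/ is a voiceless stop immediately after the nasal /n/, so it voices to [b]. /onpapamodiurab/ → onbapamodiurab.
Rule 2 (pre-rhotic lowering): /u/ is a high vowel immediately before /r/, so it lowers to [o]. /onbapamodiurab/ → onbapamodiorab.
Rule 3 (intervocalic spirantization): /p/ is a stop between vowels /a/ and /a/, so it spirantizes to the fricative [f]. /d/ is a stop between vowels /o/ and /i/, so it spirantizes to the fricative [z]. /onbapamodiorab/ → onbafamoziorab.
Rule 4 (final devoicing): /b/ is a voiced stop in word-final position, so it devoices to [p]. /onbafamoziorab/ → onbafamoziorap.

onbafamoziorap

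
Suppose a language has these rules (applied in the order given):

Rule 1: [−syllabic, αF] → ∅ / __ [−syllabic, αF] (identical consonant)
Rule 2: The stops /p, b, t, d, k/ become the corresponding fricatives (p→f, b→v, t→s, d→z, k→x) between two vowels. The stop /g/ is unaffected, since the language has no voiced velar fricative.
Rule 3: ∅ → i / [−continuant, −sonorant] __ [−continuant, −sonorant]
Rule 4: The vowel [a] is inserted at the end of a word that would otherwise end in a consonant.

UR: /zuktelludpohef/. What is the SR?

Rule 1 (degemination): /ll/ is a geminate; the first /l/ deletes. /zuktelludpohef/ → zukteludpohef.
Rule 2 (intervocalic spirantization): no segment meets the environment; /zukteludpohef/ is unchanged.
Rule 3 (stop-cluster i-epenthesis): /k/ and /t/ form a stop–stop cluster, so [i] is inserted between them. /d/ and /p/ form a stop–stop cluster, so [i] is inserted between them. /zukteludpohef/ → zukiteludipohef.
Rule 4 (final a-epenthesis): the form ends in the consonant /f/, so [a] is inserted word-finally. /zukiteludipohef/ → zukiteludipohefa.

zukiteludipohefa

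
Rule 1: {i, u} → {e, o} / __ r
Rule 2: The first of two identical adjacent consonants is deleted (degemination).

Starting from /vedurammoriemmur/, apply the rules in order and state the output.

Rule 1 (pre-rhotic lowering): /u/ is a high vowel immediately before /r/, so it lowers to [o]. /u/ is a high vowel immediately before /r/, so it lowers to [o]. /vedurammoriemmur/ → vedorammoriemmor.
Rule 2 (degemination): /mm/ is a geminate; the first /m/ deletes. /mm/ is a geminate; the first /m/ deletes. /vedorammoriemmor/ → vedoramoriemor.

vedoramoriemor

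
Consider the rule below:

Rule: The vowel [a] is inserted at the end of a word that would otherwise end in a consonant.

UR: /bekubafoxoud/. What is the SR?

bekubafoxouda

the form ends in the consonant /d/, so [a] is inserted word-finally.
Surface form: [bekubafoxouda].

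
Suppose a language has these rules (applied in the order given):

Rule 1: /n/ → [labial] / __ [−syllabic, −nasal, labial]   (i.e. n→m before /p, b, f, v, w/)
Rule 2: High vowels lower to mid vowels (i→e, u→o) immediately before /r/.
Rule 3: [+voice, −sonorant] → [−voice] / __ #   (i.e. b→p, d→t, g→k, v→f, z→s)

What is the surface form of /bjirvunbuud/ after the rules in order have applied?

Rule 1 (nasal place assimilation): /n/ precedes the labial consonant /b/, so it assimilates in place to [m]. /bjirvunbuud/ → bjirvumbuud.
Rule 2 (pre-rhotic lowering): /i/ is a high vowel immediately before /r/, so it lowers to [e]. /bjirvumbuud/ → bjervumbuud.
Rule 3 (final devoicing): /d/ is a voiced obstruent in word-final position, so it devoices to [t]. /bjervumbuud/ → bjervumbuut.

bjervumbuut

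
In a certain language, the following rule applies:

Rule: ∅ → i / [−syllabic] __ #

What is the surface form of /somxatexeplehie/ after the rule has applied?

somxatexeplehie

No segment of /somxatexeplehie/ meets the structural description of the rule, so the form surfaces unchanged.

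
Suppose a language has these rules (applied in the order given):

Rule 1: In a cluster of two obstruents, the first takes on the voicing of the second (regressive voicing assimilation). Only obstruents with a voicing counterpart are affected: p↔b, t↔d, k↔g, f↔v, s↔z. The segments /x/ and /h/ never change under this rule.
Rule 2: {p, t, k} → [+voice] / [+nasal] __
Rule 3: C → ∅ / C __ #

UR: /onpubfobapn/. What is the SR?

Rule 1 (regressive voicing assimilation): /b/ precedes the voiceless obstruent /f/, so it devoices to [p] by assimilation. /onpubfobapn/ → onpupfobapn.
Rule 2 (post-nasal voicing): /p/ is a voiceless stop immediately after the nasal /n/, so it voices to [b]. /onpupfobapn/ → onbupfobapn.
Rule 3 (final cluster simplification): /n/ is the second consonant of a word-final cluster /pn/, so it deletes. /onbupfobapn/ → onbupfobap.

onbupfobap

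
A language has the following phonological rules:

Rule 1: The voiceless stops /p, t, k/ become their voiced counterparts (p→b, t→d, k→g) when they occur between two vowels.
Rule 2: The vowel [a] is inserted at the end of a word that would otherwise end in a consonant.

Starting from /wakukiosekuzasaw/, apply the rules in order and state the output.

wagugioseguzasawa

Rule 1 (intervocalic voicing): /k/ is a voiceless stop between vowels /a/ and /u/, so it voices to [g]. /k/ is a voiceless stop between vowels /u/ and /i/, so it voices to [g]. /k/ is a voiceless stop between vowels /e/ and /u/, so it voices to [g]. /wakukiosekuzasaw/ → wagugioseguzasaw.
Rule 2 (final a-epenthesis): the form ends in the consonant /w/, so [a] is inserted word-finally. /wagugioseguzasaw/ → wagugioseguzasawa.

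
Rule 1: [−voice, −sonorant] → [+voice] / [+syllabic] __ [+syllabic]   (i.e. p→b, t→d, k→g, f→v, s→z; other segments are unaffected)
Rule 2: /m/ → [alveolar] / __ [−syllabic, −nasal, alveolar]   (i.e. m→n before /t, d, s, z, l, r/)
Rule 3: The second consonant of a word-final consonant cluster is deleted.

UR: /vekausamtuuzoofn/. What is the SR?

vegauzantuuzoof

Rule 1 (intervocalic voicing): /k/ is a voiceless obstruent between vowels /e/ and /a/, so it voices to [g]. /s/ is a voiceless obstruent between vowels /u/ and /a/, so it voices to [z]. /vekausamtuuzoofn/ → vegauzamtuuzoofn.
Rule 2 (nasal place assimilation): /m/ precedes the alveolar consonant /t/, so it assimilates in place to [n]. /vegauzamtuuzoofn/ → vegauzantuuzoofn.
Rule 3 (final cluster simplification): /n/ is the second consonant of a word-final cluster /fn/, so it deletes. /vegauzantuuzoofn/ → vegauzantuuzoof.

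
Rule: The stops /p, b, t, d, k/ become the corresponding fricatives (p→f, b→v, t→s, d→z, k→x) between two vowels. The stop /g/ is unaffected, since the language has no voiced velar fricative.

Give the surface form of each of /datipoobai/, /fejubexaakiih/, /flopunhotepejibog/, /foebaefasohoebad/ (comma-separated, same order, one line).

dasifoovai, fejuvexaaxiih, flofunhosefejivog, foevaefasohoevad

/datipoobai/: /t/ is a stop between vowels /a/ and /i/, so it spirantizes to the fricative [s]. /p/ is a stop between vowels /i/ and /o/, so it spirantizes to the fricative [f]. /b/ is a stop between vowels /o/ and /a/, so it spirantizes to the fricative [v]. → [dasifoovai].
/fejubexaakiih/: /b/ is a stop between vowels /u/ and /e/, so it spirantizes to the fricative [v]. /k/ is a stop between vowels /a/ and /i/, so it spirantizes to the fricative [x]. → [fejuvexaaxiih].
/flopunhotepejibog/: /p/ is a stop between vowels /o/ and /u/, so it spirantizes to the fricative [f]. /t/ is a stop between vowels /o/ and /e/, so it spirantizes to the fricative [s]. /p/ is a stop between vowels /e/ and /e/, so it spirantizes to the fricative [f]. /b/ is a stop between vowels /i/ and /o/, so it spirantizes to the fricative [v]. → [flofunhosefejivog].
/foebaefasohoebad/: /b/ is a stop between vowels /e/ and /a/, so it spirantizes to the fricative [v]. /b/ is a stop between vowels /e/ and /a/, so it spirantizes to the fricative [v]. → [foevaefasohoevad].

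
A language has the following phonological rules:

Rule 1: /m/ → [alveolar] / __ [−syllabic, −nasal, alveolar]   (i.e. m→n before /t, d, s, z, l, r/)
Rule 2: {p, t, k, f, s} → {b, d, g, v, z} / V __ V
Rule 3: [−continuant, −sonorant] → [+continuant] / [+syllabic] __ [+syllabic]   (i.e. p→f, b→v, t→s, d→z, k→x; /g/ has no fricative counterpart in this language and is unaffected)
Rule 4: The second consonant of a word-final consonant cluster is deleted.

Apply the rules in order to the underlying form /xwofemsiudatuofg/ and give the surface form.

xwovensiuzazuof

Rule 1 (nasal place assimilation): /m/ precedes the alveolar consonant /s/, so it assimilates in place to [n]. /xwofemsiudatuofg/ → xwofensiudatuofg.
Rule 2 (intervocalic voicing): /f/ is a voiceless obstruent between vowels /o/ and /e/, so it voices to [v]. /t/ is a voiceless obstruent between vowels /a/ and /u/, so it voices to [d]. /xwofensiudatuofg/ → xwovensiudaduofg.
Rule 3 (intervocalic spirantization): /d/ is a stop between vowels /u/ and /a/, so it spirantizes to the fricative [z]. /d/ is a stop between vowels /a/ and /u/, so it spirantizes to the fricative [z]. /xwovensiudaduofg/ → xwovensiuzazuofg.
Rule 4 (final cluster simplification): /g/ is the second consonant of a word-final cluster /fg/, so it deletes. /xwovensiuzazuofg/ → xwovensiuzazuof.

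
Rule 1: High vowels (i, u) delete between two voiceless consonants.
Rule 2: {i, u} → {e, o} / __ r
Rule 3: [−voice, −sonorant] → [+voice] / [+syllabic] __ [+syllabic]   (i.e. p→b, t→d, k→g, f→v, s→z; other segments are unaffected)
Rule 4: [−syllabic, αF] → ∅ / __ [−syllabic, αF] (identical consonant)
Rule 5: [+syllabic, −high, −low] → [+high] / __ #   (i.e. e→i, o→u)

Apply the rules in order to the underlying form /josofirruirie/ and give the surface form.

jozoveruerii

Rule 1 (high vowel syncope): no segment meets the environment; /josofirruirie/ is unchanged.
Rule 2 (pre-rhotic lowering): /i/ is a high vowel immediately before /r/, so it lowers to [e]. /i/ is a high vowel immediately before /r/, so it lowers to [e]. /josofirruirie/ → josoferruerie.
Rule 3 (intervocalic voicing): /s/ is a voiceless obstruent between vowels /o/ and /o/, so it voices to [z]. /f/ is a voiceless obstruent between vowels /o/ and /e/, so it voices to [v]. /josoferruerie/ → jozoverruerie.
Rule 4 (degemination): /rr/ is a geminate; the first /r/ deletes. /jozoverruerie/ → jozoveruerie.
Rule 5 (final vowel raising): /e/ is a mid vowel in word-final position, so it raises to [i]. /jozoveruerie/ → jozoveruerii.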